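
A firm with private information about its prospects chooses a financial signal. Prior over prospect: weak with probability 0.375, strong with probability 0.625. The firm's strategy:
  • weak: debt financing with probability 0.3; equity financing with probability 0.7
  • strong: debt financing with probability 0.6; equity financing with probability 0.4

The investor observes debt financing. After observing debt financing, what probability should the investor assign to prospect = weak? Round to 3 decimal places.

0.231

Apply Bayes' rule using the sender's strategy as the likelihood.
P(debt financing) = 0.375·0.3 + 0.625·0.6 = 0.4875
P(weak | debt financing) = (0.375·0.3) / 0.4875 = 0.1125 / 0.4875 = 0.230769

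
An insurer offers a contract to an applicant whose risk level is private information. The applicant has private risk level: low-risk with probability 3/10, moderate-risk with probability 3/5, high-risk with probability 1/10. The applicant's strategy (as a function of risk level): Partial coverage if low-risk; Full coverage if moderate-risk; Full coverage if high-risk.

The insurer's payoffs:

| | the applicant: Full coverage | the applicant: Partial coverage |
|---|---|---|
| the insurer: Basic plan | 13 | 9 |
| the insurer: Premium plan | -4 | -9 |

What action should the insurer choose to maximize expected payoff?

Basic plan

E[Basic plan] = 3/10·(9) + 3/5·(13) + 1/10·(13) = 59/5
E[Premium plan] = 3/10·(-9) + 3/5·(-4) + 1/10·(-4) = -11/2
Best response: Basic plan (59/5 is the largest).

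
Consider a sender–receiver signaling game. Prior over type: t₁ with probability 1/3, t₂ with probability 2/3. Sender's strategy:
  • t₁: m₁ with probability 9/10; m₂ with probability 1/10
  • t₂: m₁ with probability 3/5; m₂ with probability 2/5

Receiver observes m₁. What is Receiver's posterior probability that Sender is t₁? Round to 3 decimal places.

P(m₁) = (1/3)·(9/10) + (2/3)·(3/5) = 7/10
P(t₁ | m₁) = ((1/3)·(9/10)) / (7/10) = (3/10) / (7/10) = 3/7

0.429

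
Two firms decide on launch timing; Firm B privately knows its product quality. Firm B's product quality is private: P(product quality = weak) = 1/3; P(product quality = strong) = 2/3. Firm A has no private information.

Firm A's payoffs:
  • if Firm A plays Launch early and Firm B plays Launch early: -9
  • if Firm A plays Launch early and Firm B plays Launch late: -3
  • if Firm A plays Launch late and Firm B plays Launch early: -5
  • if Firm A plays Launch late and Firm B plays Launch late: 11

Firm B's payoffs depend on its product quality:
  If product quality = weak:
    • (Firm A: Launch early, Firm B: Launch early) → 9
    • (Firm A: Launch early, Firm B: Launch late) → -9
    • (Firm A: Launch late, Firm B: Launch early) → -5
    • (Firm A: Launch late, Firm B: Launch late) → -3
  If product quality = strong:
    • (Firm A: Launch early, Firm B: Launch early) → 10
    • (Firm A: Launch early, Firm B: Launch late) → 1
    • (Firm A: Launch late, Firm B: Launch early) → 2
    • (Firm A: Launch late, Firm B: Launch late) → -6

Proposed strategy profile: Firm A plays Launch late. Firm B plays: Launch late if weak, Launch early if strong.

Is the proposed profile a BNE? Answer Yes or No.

Firm A plays Launch late: E[Launch late] = 1/3·(11) + 2/3·(-5) = 1/3; E[Launch early] = -7. Best-responding. ✓
Firm B (product quality weak), facing Launch late: Launch early gives -5, Launch late gives -3. Proposed Launch late is best. ✓
Firm B (product quality strong), facing Launch late: Launch early gives 2, Launch late gives -6. Proposed Launch early is best. ✓

Yes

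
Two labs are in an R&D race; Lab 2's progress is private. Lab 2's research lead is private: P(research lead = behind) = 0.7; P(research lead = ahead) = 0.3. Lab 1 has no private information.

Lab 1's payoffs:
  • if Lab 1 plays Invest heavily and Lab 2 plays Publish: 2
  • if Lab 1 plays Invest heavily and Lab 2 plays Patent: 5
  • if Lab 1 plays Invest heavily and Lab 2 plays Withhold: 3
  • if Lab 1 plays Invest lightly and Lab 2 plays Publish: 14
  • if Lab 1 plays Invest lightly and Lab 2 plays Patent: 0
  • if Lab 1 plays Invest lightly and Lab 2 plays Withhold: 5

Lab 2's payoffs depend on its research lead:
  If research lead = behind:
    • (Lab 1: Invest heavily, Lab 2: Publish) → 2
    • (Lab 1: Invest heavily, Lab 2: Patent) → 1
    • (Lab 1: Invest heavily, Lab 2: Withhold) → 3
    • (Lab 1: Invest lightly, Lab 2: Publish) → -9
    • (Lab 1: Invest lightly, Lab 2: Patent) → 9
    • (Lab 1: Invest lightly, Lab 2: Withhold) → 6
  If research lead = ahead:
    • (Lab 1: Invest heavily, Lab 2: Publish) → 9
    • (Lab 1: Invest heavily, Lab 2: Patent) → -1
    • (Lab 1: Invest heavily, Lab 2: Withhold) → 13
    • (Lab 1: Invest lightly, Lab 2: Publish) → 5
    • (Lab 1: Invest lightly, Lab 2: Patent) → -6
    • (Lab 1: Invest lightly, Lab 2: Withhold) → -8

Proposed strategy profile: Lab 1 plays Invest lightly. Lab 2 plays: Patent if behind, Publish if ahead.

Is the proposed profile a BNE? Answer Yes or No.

Lab 1 plays Invest lightly: E[Invest lightly] = 0.7·(0) + 0.3·(14) = 4.2; E[Invest heavily] = 4.1. Best-responding. ✓
Lab 2 (research lead behind), facing Invest lightly: Publish gives -9, Patent gives 9, Withhold gives 6. Proposed Patent is best. ✓
Lab 2 (research lead ahead), facing Invest lightly: Publish gives 5, Patent gives -6, Withhold gives -8. Proposed Publish is best. ✓

Yes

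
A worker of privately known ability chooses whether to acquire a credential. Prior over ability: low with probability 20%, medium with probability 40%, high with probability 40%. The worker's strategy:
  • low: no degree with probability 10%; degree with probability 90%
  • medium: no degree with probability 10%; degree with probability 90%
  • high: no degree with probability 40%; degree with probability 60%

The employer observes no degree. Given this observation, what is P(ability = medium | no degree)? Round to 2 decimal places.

P(no degree) = 0.2·0.1 + 0.4·0.1 + 0.4·0.4 = 0.22
P(medium | no degree) = (0.4·0.1) / 0.22 = 0.04 / 0.22 = 0.181818

0.18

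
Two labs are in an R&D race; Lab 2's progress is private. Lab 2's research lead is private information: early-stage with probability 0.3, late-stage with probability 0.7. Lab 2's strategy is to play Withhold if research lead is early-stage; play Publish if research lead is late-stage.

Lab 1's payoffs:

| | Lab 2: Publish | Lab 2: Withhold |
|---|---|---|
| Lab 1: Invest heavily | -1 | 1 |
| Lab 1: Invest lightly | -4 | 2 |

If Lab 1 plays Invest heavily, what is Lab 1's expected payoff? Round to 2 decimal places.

-0.40

E[Invest heavily] = 0.3·1 + 0.7·(-1) = 0.3 + (-0.7) = -0.4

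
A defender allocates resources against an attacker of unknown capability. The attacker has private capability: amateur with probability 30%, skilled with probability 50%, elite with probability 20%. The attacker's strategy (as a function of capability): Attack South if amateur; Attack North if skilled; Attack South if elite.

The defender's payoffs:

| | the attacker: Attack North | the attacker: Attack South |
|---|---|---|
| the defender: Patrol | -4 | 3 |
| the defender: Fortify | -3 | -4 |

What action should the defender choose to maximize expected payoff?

Patrol

E[Patrol] = 0.3·(3) + 0.5·(-4) + 0.2·(3) = -0.5
E[Fortify] = 0.3·(-4) + 0.5·(-3) + 0.2·(-4) = -3.5
Best response: Patrol (-0.5 is the largest).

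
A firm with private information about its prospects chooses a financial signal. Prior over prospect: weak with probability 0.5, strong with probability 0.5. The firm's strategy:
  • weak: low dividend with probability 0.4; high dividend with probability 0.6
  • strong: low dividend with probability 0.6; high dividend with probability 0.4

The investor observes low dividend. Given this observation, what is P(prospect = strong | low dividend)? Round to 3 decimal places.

0.600

Apply Bayes' rule using the sender's strategy as the likelihood.
P(low dividend) = 0.5·0.4 + 0.5·0.6 = 0.5
P(strong | low dividend) = (0.5·0.6) / 0.5 = 0.3 / 0.5 = 0.6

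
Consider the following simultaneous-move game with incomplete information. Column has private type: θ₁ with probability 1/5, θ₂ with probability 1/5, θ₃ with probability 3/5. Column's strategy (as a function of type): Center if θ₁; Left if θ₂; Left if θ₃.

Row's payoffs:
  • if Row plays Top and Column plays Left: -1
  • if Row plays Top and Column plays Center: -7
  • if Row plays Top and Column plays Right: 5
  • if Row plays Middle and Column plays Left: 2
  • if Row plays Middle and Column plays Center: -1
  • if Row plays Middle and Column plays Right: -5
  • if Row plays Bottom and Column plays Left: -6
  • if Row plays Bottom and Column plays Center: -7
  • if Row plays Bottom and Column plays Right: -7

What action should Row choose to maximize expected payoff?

Middle

E[Top] = 1/5·(-7) + 1/5·(-1) + 3/5·(-1) = -11/5
E[Middle] = 1/5·(-1) + 1/5·(2) + 3/5·(2) = 7/5
E[Bottom] = 1/5·(-7) + 1/5·(-6) + 3/5·(-6) = -31/5
Best response: Middle (7/5 is the largest).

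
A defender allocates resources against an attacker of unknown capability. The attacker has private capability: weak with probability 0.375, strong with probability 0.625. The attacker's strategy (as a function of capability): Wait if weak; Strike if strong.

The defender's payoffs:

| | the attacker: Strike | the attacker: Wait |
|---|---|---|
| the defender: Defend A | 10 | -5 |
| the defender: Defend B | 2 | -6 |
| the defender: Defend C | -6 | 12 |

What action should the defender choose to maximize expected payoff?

Defend A

E[Defend A] = 0.375·(-5) + 0.625·(10) = 4.375
E[Defend B] = 0.375·(-6) + 0.625·(2) = -1
E[Defend C] = 0.375·(12) + 0.625·(-6) = 0.75
Best response: Defend A (4.375 is the largest).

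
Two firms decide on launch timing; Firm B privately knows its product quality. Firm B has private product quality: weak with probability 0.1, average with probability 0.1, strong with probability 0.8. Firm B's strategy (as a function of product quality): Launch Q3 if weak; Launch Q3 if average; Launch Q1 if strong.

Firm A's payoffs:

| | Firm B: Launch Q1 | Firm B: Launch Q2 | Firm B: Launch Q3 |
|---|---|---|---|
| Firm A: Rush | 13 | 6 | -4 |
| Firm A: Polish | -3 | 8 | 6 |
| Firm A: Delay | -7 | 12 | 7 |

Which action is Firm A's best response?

Rush

Compute Firm A's expected payoff for each action, taking the expectation over Firm B's type.
E[Rush] = 0.1·(-4) + 0.1·(-4) + 0.8·(13) = 9.6
E[Polish] = 0.1·(6) + 0.1·(6) + 0.8·(-3) = -1.2
E[Delay] = 0.1·(7) + 0.1·(7) + 0.8·(-7) = -4.2
Best response: Rush (9.6 is the largest).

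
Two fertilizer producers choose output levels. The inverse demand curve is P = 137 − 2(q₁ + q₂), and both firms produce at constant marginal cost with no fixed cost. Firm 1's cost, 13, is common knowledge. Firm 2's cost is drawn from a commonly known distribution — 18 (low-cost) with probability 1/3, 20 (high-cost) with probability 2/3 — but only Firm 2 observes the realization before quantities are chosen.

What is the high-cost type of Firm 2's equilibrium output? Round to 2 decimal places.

18.39

Type-c best response for Firm 2: q₂(c) = (137 − c)/4 − q₁/2.
Firm 1 maximizes expected profit; its first-order condition is 137 − 4q₁ − 2E[q₂] − 13 = 0.
Substituting E[q₂] and solving: E[c₂] = 19.3333, so q₁ = (137 − 2·13 + 19.3333)/6 = 21.7222.
q₂(high-cost) = (137 − 20 − 2·21.7222)/4 = 18.3889.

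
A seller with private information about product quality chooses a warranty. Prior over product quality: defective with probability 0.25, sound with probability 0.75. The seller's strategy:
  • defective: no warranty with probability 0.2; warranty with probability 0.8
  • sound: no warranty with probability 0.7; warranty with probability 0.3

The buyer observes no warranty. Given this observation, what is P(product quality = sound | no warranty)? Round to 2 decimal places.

Apply Bayes' rule using the sender's strategy as the likelihood.
P(no warranty) = 0.25·0.2 + 0.75·0.7 = 0.575
P(sound | no warranty) = (0.75·0.7) / 0.575 = 0.525 / 0.575 = 0.913043

0.91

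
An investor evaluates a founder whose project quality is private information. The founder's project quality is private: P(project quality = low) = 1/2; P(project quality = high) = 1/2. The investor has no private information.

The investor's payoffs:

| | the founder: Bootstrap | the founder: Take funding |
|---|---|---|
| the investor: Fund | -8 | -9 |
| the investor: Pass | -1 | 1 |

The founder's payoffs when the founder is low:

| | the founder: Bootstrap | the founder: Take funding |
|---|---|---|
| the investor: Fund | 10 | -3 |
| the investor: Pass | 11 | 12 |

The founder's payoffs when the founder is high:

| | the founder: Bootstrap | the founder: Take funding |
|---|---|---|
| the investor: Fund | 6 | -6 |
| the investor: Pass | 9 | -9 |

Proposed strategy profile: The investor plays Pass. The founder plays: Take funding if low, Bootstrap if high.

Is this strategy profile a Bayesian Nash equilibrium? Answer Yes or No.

Yes

The investor plays Pass: E[Pass] = 1/2·(1) + 1/2·(-1) = 0; E[Fund] = -17/2. Best-responding. ✓
The founder (project quality low), facing Pass: Bootstrap gives 11, Take funding gives 12. Proposed Take funding is best. ✓
The founder (project quality high), facing Pass: Bootstrap gives 9, Take funding gives -9. Proposed Bootstrap is best. ✓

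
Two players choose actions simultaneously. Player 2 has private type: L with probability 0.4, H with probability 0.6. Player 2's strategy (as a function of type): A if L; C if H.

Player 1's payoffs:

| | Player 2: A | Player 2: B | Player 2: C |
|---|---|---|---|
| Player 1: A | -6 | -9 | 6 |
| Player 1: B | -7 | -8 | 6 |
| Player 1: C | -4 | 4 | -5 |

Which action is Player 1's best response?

A

E[A] = 0.4·(-6) + 0.6·(6) = 1.2
E[B] = 0.4·(-7) + 0.6·(6) = 0.8
E[C] = 0.4·(-4) + 0.6·(-5) = -4.6
Best response: A (1.2 is the largest).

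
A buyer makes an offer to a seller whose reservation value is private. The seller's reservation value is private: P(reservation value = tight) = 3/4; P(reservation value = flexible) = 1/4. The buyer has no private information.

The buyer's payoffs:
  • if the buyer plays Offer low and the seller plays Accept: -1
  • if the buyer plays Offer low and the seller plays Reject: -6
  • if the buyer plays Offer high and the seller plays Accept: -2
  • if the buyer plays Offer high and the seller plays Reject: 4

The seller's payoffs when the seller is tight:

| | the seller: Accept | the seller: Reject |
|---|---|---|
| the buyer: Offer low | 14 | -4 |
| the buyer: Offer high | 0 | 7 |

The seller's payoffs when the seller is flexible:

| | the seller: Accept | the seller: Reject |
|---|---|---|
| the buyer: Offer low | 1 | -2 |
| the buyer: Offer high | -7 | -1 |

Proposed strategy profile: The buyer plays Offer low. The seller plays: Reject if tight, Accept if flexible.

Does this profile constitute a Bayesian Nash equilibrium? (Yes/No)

A profile is a BNE iff every type of every player is best-responding given beliefs about the other side.
The buyer plays Offer low: E[Offer low] = 3/4·(-6) + 1/4·(-1) = -19/4; E[Offer high] = 5/2. Not best-responding. ✗
The seller (reservation value tight), facing Offer low: Accept gives 14, Reject gives -4. Proposed Reject is not best — profitable deviation exists. ✗
The seller (reservation value flexible), facing Offer low: Accept gives 1, Reject gives -2. Proposed Accept is best. ✓

No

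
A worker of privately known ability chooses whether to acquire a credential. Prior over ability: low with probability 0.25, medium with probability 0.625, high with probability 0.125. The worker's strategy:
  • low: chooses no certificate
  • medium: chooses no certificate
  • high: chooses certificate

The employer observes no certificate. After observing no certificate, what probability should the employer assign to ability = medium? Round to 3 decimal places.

P(no certificate) = 0.25·1 + 0.625·1 + 0.125·0 = 0.875
P(medium | no certificate) = (0.625·1) / 0.875 = 0.625 / 0.875 = 0.714286

0.714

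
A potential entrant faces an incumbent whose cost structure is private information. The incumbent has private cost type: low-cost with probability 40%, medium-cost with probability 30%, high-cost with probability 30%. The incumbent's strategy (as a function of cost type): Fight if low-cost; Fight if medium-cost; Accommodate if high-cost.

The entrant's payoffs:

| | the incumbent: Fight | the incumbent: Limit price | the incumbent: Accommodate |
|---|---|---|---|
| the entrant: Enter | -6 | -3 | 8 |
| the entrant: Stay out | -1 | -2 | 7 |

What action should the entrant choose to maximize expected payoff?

Stay out

Compute the entrant's expected payoff for each action, taking the expectation over the incumbent's type.
E[Enter] = 0.4·(-6) + 0.3·(-6) + 0.3·(8) = -1.8
E[Stay out] = 0.4·(-1) + 0.3·(-1) + 0.3·(7) = 1.4
Best response: Stay out (1.4 is the largest).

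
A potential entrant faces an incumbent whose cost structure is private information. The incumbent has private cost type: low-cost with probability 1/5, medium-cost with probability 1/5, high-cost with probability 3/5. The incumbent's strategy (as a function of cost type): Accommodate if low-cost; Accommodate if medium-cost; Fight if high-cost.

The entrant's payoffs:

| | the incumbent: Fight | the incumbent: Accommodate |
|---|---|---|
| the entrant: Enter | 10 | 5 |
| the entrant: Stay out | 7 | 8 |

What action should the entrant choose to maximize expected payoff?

Compute the entrant's expected payoff for each action, taking the expectation over the incumbent's type.
E[Enter] = 1/5·(5) + 1/5·(5) + 3/5·(10) = 8
E[Stay out] = 1/5·(8) + 1/5·(8) + 3/5·(7) = 37/5
Best response: Enter (8 is the largest).

Enter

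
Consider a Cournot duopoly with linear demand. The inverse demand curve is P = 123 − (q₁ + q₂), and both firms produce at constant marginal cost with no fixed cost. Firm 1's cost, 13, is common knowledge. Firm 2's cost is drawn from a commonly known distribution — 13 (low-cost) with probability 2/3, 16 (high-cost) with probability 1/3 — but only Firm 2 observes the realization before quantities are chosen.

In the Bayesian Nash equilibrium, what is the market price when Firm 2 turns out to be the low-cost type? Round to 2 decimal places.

Each type of Firm 2 best-responds to q₁; Firm 1 best-responds to the expected q₂ over Firm 2's types.
Firm 2 with cost c maximizes (123 − (q₁+q₂) − c)·q₂, giving q₂(c) = (123 − c − q₁)/2.
E[c₂] = 2/3·13 + 1/3·16 = 14
Firm 1's FOC against E[q₂] yields q₁ = (123 − 2·13 + E[c₂])/3 = (123 − 26 + 14)/3 = 37.
q₂(low-cost) = 36.5, so P = 123 − (37 + 36.5) = 49.5.

49.50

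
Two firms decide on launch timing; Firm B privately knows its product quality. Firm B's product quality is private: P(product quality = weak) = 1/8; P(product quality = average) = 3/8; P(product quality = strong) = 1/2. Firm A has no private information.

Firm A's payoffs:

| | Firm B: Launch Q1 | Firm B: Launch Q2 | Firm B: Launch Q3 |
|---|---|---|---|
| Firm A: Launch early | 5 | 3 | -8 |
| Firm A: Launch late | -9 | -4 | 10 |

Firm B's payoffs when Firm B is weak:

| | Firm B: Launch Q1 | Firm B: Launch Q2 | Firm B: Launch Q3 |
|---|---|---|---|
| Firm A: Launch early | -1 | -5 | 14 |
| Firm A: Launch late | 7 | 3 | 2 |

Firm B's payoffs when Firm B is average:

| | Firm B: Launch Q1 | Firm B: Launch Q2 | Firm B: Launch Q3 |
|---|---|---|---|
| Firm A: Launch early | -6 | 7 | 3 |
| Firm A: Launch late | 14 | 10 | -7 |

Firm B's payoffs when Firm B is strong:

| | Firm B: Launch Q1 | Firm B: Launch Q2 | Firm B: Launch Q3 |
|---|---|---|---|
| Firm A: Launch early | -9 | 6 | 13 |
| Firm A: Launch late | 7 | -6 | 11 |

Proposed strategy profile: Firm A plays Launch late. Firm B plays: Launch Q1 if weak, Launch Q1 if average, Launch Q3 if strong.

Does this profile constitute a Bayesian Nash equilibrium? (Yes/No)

Yes

A profile is a BNE iff every type of every player is best-responding given beliefs about the other side.
Firm A plays Launch late: E[Launch late] = 1/8·(-9) + 3/8·(-9) + 1/2·(10) = 1/2; E[Launch early] = -3/2. Best-responding. ✓
Firm B (product quality weak), facing Launch late: Launch Q1 gives 7, Launch Q2 gives 3, Launch Q3 gives 2. Proposed Launch Q1 is best. ✓
Firm B (product quality average), facing Launch late: Launch Q1 gives 14, Launch Q2 gives 10, Launch Q3 gives -7. Proposed Launch Q1 is best. ✓
Firm B (product quality strong), facing Launch late: Launch Q1 gives 7, Launch Q2 gives -6, Launch Q3 gives 11. Proposed Launch Q3 is best. ✓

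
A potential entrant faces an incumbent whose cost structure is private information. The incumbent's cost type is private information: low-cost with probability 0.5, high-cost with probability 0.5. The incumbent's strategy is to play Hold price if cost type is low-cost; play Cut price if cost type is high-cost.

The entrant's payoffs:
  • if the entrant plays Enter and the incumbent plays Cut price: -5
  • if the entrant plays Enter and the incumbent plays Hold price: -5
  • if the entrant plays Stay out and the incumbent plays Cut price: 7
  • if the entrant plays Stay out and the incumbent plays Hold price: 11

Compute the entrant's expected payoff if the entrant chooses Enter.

-5

Take the expectation over the incumbent's cost type, weighting each type's action by its prior probability.
E[Enter] = 0.5·(-5) + 0.5·(-5) = (-2.5) + (-2.5) = -5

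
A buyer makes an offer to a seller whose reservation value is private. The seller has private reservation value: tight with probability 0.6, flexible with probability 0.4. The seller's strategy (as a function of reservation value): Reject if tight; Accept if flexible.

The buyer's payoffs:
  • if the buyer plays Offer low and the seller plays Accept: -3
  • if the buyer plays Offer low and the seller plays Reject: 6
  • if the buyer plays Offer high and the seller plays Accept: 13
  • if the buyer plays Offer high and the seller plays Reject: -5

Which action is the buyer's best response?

Offer low

Compute the buyer's expected payoff for each action, taking the expectation over the seller's type.
E[Offer low] = 0.6·(6) + 0.4·(-3) = 2.4
E[Offer high] = 0.6·(-5) + 0.4·(13) = 2.2
Best response: Offer low (2.4 is the largest).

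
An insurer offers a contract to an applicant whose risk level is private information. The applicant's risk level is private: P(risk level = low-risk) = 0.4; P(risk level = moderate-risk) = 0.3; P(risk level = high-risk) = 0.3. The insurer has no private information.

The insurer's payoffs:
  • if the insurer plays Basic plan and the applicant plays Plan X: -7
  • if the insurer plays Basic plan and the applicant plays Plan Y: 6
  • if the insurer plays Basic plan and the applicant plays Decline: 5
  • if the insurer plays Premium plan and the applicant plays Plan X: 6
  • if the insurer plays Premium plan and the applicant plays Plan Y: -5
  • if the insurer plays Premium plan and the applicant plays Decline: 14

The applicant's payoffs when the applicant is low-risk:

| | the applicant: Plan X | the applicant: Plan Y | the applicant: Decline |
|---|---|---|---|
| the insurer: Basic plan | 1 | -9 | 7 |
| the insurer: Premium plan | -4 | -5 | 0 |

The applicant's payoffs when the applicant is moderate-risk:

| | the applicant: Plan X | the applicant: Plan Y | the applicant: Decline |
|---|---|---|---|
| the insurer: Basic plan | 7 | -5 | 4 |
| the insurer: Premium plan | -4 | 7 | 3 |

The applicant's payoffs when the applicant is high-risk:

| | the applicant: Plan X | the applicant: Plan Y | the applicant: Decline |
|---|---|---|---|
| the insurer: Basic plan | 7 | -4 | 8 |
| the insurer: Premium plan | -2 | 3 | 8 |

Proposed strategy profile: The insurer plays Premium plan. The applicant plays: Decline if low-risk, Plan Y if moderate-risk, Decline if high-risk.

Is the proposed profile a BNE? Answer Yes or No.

Yes

The insurer plays Premium plan: E[Premium plan] = 0.4·(14) + 0.3·(-5) + 0.3·(14) = 8.3; E[Basic plan] = 5.3. Best-responding. ✓
The applicant (risk level low-risk), facing Premium plan: Plan X gives -4, Plan Y gives -5, Decline gives 0. Proposed Decline is best. ✓
The applicant (risk level moderate-risk), facing Premium plan: Plan X gives -4, Plan Y gives 7, Decline gives 3. Proposed Plan Y is best. ✓
The applicant (risk level high-risk), facing Premium plan: Plan X gives -2, Plan Y gives 3, Decline gives 8. Proposed Decline is best. ✓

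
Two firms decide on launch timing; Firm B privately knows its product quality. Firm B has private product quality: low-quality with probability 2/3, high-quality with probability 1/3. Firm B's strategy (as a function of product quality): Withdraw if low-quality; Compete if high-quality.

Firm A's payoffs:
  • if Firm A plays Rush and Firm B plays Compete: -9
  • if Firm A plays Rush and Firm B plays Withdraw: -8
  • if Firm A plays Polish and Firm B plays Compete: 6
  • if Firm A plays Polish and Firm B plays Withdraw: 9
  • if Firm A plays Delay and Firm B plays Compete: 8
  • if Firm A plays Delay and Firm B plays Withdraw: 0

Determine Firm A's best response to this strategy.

Polish

Compute Firm A's expected payoff for each action, taking the expectation over Firm B's type.
E[Rush] = 2/3·(-8) + 1/3·(-9) = -25/3
E[Polish] = 2/3·(9) + 1/3·(6) = 8
E[Delay] = 2/3·(0) + 1/3·(8) = 8/3
Best response: Polish (8 is the largest).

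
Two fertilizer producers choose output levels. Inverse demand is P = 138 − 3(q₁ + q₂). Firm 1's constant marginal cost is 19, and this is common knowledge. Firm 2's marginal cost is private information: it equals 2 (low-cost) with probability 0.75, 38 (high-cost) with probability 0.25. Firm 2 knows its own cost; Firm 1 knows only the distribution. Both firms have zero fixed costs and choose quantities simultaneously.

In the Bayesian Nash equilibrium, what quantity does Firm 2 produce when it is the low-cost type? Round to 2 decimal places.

16.50

Firm 2 with cost c maximizes (138 − 3(q₁+q₂) − c)·q₂, giving q₂(c) = (138 − c − 3q₁)/6.
E[c₂] = 0.75·2 + 0.25·38 = 11
Firm 1's FOC against E[q₂] yields q₁ = (138 − 2·19 + E[c₂])/9 = (138 − 38 + 11)/9 = 12.3333.
q₂(low-cost) = (138 − 2 − 3·12.3333)/6 = 16.5.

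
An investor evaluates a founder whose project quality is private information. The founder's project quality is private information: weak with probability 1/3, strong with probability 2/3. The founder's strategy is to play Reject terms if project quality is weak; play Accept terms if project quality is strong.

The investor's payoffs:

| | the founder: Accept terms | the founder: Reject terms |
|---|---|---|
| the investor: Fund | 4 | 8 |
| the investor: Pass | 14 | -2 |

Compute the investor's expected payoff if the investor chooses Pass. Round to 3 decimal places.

Take the expectation over the founder's project quality, weighting each type's action by its prior probability.
E[Pass] = 1/3·(-2) + 2/3·14 = (-2/3) + 28/3 = 26/3

8.667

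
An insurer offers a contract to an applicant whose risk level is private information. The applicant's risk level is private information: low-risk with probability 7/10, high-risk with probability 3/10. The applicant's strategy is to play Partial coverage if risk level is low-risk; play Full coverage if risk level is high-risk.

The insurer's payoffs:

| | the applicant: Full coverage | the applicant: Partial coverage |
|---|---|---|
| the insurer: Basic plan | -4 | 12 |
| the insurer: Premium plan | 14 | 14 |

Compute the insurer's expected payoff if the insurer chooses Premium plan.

14

E[Premium plan] = 7/10·14 + 3/10·14 = 49/5 + 21/5 = 14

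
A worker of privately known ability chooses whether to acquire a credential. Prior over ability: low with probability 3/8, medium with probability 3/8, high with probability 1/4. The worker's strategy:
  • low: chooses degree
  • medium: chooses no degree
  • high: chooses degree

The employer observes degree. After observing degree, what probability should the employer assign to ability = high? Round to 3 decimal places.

P(degree) = (3/8)·1 + (3/8)·0 + (1/4)·1 = 5/8
P(high | degree) = ((1/4)·1) / (5/8) = (1/4) / (5/8) = 2/5

0.400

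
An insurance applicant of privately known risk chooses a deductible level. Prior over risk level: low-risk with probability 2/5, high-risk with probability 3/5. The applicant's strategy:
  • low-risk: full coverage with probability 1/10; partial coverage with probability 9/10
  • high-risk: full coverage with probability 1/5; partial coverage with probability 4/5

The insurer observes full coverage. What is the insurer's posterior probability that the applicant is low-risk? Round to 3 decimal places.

0.250

P(full coverage) = (2/5)·(1/10) + (3/5)·(1/5) = 4/25
P(low-risk | full coverage) = ((2/5)·(1/10)) / (4/25) = (1/25) / (4/25) = 1/4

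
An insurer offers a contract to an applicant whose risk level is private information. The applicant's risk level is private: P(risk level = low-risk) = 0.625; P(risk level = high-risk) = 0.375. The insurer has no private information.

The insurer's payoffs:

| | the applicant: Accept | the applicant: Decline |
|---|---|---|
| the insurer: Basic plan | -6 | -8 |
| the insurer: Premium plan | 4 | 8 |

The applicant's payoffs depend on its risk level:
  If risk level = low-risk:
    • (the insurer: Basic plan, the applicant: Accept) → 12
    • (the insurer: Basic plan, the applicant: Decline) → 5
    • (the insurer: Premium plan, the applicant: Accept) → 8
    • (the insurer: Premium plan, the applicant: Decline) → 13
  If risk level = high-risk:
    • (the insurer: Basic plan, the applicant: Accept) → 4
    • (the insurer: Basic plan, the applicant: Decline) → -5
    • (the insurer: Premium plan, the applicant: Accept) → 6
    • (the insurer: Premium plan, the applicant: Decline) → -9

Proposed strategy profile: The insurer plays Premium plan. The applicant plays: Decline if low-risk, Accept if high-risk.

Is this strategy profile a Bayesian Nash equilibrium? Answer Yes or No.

The insurer plays Premium plan: E[Premium plan] = 0.625·(8) + 0.375·(4) = 6.5; E[Basic plan] = -7.25. Best-responding. ✓
The applicant (risk level low-risk), facing Premium plan: Accept gives 8, Decline gives 13. Proposed Decline is best. ✓
The applicant (risk level high-risk), facing Premium plan: Accept gives 6, Decline gives -9. Proposed Accept is best. ✓

Yes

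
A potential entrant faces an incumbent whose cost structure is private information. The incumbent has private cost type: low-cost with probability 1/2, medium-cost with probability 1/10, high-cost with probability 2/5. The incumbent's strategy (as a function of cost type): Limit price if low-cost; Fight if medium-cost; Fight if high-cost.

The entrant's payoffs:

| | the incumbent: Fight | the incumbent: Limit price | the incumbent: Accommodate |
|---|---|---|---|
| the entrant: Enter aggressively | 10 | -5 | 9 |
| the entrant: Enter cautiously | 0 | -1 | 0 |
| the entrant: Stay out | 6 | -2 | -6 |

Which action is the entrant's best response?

Enter aggressively

E[Enter aggressively] = 1/2·(-5) + 1/10·(10) + 2/5·(10) = 5/2
E[Enter cautiously] = 1/2·(-1) + 1/10·(0) + 2/5·(0) = -1/2
E[Stay out] = 1/2·(-2) + 1/10·(6) + 2/5·(6) = 2
Best response: Enter aggressively (5/2 is the largest).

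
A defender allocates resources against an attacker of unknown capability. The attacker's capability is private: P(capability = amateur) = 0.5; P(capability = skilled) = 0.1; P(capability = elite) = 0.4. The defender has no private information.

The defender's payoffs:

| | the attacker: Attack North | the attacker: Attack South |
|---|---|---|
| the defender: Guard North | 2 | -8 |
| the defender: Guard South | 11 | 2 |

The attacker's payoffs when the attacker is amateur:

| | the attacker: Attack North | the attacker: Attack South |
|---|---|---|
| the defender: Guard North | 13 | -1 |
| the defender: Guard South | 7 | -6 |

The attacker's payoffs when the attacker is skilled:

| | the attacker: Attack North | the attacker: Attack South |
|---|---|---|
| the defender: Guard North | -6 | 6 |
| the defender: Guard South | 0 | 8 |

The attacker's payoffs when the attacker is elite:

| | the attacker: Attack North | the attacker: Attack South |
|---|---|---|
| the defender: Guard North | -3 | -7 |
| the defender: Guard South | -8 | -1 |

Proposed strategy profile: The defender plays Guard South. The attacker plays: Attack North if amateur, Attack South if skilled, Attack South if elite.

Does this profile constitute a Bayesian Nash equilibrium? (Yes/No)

A profile is a BNE iff every type of every player is best-responding given beliefs about the other side.
The defender plays Guard South: E[Guard South] = 0.5·(11) + 0.1·(2) + 0.4·(2) = 6.5; E[Guard North] = -3. Best-responding. ✓
The attacker (capability amateur), facing Guard South: Attack North gives 7, Attack South gives -6. Proposed Attack North is best. ✓
The attacker (capability skilled), facing Guard South: Attack North gives 0, Attack South gives 8. Proposed Attack South is best. ✓
The attacker (capability elite), facing Guard South: Attack North gives -8, Attack South gives -1. Proposed Attack South is best. ✓

Yes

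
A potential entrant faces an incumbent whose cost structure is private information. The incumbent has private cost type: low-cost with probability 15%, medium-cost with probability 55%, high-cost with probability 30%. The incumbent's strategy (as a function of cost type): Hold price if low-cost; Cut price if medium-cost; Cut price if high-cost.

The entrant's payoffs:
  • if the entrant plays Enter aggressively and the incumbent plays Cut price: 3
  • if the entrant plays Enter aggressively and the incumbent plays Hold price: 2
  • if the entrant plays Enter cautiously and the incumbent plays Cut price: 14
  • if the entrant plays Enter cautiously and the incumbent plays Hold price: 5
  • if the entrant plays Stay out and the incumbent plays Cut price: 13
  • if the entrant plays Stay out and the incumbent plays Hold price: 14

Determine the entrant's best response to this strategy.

E[Enter aggressively] = 0.15·(2) + 0.55·(3) + 0.3·(3) = 2.85
E[Enter cautiously] = 0.15·(5) + 0.55·(14) + 0.3·(14) = 12.65
E[Stay out] = 0.15·(14) + 0.55·(13) + 0.3·(13) = 13.15
Best response: Stay out (13.15 is the largest).

Stay out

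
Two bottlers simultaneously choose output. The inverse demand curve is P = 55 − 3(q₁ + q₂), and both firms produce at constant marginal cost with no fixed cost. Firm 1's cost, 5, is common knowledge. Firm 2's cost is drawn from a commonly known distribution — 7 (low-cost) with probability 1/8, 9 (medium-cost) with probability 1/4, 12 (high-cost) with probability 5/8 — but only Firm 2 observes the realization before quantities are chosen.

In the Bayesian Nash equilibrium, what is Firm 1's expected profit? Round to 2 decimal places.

Type-c best response for Firm 2: q₂(c) = (55 − c)/6 − q₁/2.
Firm 1 maximizes expected profit; its first-order condition is 55 − 6q₁ − 3E[q₂] − 5 = 0.
Substituting E[q₂] and solving: E[c₂] = 10.625, so q₁ = (55 − 2·5 + 10.625)/9 = 6.18056.
E[P] = 55 − 3·(q₁ + E[q₂]) = 23.5417; Firm 1's expected profit = (E[P] − 5)·q₁ = (23.5417 − 5)·6.18056 = 114.598.

114.60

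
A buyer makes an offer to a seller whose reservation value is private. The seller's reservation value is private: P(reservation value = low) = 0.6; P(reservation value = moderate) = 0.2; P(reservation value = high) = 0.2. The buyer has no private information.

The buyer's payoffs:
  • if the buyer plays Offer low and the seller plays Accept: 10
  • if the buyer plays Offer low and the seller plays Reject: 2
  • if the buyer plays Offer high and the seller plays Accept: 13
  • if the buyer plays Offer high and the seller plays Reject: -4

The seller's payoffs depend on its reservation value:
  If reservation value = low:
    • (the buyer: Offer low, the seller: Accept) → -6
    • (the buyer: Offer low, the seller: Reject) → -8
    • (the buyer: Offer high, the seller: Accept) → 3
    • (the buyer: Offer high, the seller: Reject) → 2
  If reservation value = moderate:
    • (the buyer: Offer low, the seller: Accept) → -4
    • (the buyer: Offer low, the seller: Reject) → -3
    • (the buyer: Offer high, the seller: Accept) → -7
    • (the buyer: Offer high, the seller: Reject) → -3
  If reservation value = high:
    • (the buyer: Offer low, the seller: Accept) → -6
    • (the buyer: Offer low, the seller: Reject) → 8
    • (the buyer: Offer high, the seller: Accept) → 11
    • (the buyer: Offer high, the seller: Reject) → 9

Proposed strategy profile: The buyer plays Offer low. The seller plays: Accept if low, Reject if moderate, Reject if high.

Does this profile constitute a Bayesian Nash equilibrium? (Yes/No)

The buyer plays Offer low: E[Offer low] = 0.6·(10) + 0.2·(2) + 0.2·(2) = 6.8; E[Offer high] = 6.2. Best-responding. ✓
The seller (reservation value low), facing Offer low: Accept gives -6, Reject gives -8. Proposed Accept is best. ✓
The seller (reservation value moderate), facing Offer low: Accept gives -4, Reject gives -3. Proposed Reject is best. ✓
The seller (reservation value high), facing Offer low: Accept gives -6, Reject gives 8. Proposed Reject is best. ✓

Yes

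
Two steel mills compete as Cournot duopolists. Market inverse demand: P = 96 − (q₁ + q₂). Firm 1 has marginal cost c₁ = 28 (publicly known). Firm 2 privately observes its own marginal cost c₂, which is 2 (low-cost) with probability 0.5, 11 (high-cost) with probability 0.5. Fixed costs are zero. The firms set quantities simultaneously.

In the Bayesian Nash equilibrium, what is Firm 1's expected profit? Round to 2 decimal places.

Type-c best response for Firm 2: q₂(c) = (96 − c)/2 − q₁/2.
Firm 1 maximizes expected profit; its first-order condition is 96 − 2q₁ − E[q₂] − 28 = 0.
Substituting E[q₂] and solving: E[c₂] = 6.5, so q₁ = (96 − 2·28 + 6.5)/3 = 15.5.
E[P] = 96 − (q₁ + E[q₂]) = 43.5; Firm 1's expected profit = (E[P] − 28)·q₁ = (43.5 − 28)·15.5 = 240.25.

240.25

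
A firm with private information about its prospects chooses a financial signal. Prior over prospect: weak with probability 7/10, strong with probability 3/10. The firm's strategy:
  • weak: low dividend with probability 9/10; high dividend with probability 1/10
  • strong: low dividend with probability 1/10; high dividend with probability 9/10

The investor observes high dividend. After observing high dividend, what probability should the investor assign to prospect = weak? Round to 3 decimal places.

Apply Bayes' rule using the sender's strategy as the likelihood.
P(high dividend) = (7/10)·(1/10) + (3/10)·(9/10) = 17/50
P(weak | high dividend) = ((7/10)·(1/10)) / (17/50) = (7/100) / (17/50) = 7/34

0.206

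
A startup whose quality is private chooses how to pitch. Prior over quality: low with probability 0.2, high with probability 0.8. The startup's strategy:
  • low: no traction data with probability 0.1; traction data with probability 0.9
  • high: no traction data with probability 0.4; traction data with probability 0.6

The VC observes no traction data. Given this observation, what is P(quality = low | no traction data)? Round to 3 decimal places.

0.059

P(no traction data) = 0.2·0.1 + 0.8·0.4 = 0.34
P(low | no traction data) = (0.2·0.1) / 0.34 = 0.02 / 0.34 = 0.0588235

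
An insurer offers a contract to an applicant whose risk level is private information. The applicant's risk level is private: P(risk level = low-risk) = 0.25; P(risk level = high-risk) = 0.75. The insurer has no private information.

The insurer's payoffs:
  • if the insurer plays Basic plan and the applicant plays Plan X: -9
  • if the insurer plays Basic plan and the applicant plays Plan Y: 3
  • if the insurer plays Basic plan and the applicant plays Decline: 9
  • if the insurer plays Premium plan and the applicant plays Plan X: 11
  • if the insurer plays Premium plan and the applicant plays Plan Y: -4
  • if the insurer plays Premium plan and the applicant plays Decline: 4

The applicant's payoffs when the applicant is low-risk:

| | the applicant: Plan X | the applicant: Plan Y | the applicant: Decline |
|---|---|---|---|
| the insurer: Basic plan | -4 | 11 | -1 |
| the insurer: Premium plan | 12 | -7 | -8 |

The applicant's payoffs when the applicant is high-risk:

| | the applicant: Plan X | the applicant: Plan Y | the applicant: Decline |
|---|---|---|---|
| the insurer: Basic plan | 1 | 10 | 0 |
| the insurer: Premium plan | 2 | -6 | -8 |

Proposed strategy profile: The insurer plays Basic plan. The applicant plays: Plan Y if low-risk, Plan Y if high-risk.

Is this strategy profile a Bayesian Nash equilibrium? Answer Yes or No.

A profile is a BNE iff every type of every player is best-responding given beliefs about the other side.
The insurer plays Basic plan: E[Basic plan] = 0.25·(3) + 0.75·(3) = 3; E[Premium plan] = -4. Best-responding. ✓
The applicant (risk level low-risk), facing Basic plan: Plan X gives -4, Plan Y gives 11, Decline gives -1. Proposed Plan Y is best. ✓
The applicant (risk level high-risk), facing Basic plan: Plan X gives 1, Plan Y gives 10, Decline gives 0. Proposed Plan Y is best. ✓

Yes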